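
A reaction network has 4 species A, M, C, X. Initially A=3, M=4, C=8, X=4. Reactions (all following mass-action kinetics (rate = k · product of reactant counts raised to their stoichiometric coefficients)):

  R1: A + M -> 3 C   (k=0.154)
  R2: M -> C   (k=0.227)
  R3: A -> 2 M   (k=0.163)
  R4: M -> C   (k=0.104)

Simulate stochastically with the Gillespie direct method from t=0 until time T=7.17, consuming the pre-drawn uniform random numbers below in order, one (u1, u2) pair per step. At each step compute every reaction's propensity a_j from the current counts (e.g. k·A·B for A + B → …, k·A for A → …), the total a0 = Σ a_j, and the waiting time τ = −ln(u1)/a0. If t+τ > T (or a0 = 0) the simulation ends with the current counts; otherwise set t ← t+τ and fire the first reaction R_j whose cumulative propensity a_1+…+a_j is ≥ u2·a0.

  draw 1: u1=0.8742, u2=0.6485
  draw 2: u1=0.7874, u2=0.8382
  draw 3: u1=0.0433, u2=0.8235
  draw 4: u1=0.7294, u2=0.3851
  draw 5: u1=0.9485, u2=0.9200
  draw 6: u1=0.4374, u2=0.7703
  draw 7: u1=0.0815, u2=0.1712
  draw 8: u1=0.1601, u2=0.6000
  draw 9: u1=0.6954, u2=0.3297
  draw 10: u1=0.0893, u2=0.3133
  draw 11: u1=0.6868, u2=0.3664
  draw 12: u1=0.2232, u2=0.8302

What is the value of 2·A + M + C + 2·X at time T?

Check how each reaction changes W = 2·A + M + C + 2·X (weight of products minus weight of reactants):
R1: A + M -> 3 C: (1·3) − (2·1 + 1·1) = 3 − 3 = 0
R2: M -> C: (1·1) − (1·1) = 1 − 1 = 0
R3: A -> 2 M: (1·2) − (2·1) = 2 − 2 = 0
R4: M -> C: (1·1) − (1·1) = 1 − 1 = 0
Every reaction leaves W unchanged, so W is conserved and no simulation is needed: W(T) = W(0) = 2·3 + 4 + 8 + 2·4 = 26

Value at T = 26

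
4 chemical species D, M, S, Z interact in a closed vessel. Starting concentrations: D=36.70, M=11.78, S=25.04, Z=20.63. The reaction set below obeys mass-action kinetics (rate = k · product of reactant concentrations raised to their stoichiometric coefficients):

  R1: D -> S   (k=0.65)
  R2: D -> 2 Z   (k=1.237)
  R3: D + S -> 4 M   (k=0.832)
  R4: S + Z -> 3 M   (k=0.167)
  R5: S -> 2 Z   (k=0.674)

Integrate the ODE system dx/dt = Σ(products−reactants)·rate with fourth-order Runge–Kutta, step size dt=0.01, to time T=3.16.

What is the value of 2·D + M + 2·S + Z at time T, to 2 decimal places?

Value at T = 155.89

Check how each reaction changes W = 2·D + M + 2·S + Z (weight of products minus weight of reactants):
R1: D -> S: (2·1) − (2·1) = 2 − 2 = 0
R2: D -> 2 Z: (1·2) − (2·1) = 2 − 2 = 0
R3: D + S -> 4 M: (1·4) − (2·1 + 2·1) = 4 − 4 = 0
R4: S + Z -> 3 M: (1·3) − (2·1 + 1·1) = 3 − 3 = 0
R5: S -> 2 Z: (1·2) − (2·1) = 2 − 2 = 0
Every reaction leaves W unchanged, so W is conserved and no simulation is needed: W(T) = W(0) = 2·36.70 + 11.78 + 2·25.04 + 20.63 = 155.89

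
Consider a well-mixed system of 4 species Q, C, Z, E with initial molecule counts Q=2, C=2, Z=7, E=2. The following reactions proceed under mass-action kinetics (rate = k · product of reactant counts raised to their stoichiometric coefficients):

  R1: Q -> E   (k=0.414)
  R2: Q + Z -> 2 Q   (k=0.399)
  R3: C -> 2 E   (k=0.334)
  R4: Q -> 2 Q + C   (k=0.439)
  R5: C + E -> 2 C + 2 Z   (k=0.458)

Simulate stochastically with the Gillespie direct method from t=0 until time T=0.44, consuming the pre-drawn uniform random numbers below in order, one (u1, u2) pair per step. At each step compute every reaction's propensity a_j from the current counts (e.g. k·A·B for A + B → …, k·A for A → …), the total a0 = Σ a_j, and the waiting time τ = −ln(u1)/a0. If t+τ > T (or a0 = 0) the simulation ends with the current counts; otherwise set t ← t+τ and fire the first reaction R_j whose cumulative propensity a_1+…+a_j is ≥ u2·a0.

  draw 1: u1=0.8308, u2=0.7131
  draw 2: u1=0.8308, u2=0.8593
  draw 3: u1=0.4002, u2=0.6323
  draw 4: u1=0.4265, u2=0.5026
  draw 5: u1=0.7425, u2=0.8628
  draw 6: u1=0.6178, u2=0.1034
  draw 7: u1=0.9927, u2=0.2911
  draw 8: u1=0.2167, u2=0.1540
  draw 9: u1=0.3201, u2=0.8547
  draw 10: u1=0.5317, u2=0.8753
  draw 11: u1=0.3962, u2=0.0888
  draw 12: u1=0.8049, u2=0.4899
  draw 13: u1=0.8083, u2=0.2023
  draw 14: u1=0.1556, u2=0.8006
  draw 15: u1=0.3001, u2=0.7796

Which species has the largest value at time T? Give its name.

t=0.000: Q=2 C=2 Z=7 E=2
Draw 1: a1=0.828, a2=5.586, a3=0.668, a4=0.878, a5=1.832, a0=9.792; τ=−ln(0.8308)/9.792=0.019 → t=0.019; u2·a0=0.7131·9.792=6.983; a1+a2=6.414 < 6.983 ≤ a1+…+a3=7.082 → R3 fires; Q=2 C=1 Z=7 E=4
Draw 2: a1=0.828, a2=5.586, a3=0.334, a4=0.878, a5=1.832, a0=9.458; τ=−ln(0.8308)/9.458=0.020 → t=0.039; u2·a0=0.8593·9.458=8.127; a1+…+a4=7.626 < 8.127 ≤ a1+…+a5=9.458 → R5 fires; Q=2 C=2 Z=9 E=3
Draw 3: a1=0.828, a2=7.182, a3=0.668, a4=0.878, a5=2.748, a0=12.304; τ=−ln(0.4002)/12.304=0.074 → t=0.113; u2·a0=0.6323·12.304=7.780; a1=0.828 < 7.780 ≤ a1+a2=8.010 → R2 fires; Q=3 C=2 Z=8 E=3
Draw 4: a1=1.242, a2=9.576, a3=0.668, a4=1.317, a5=2.748, a0=15.551; τ=−ln(0.4265)/15.551=0.055 → t=0.168; u2·a0=0.5026·15.551=7.816; a1=1.242 < 7.816 ≤ a1+a2=10.818 → R2 fires; Q=4 C=2 Z=7 E=3
Draw 5: a1=1.656, a2=11.172, a3=0.668, a4=1.756, a5=2.748, a0=18.000; τ=−ln(0.7425)/18.000=0.017 → t=0.184; u2·a0=0.8628·18.000=15.530; a1+…+a4=15.252 < 15.530 ≤ a1+…+a5=18.000 → R5 fires; Q=4 C=3 Z=9 E=2
Draw 6: a1=1.656, a2=14.364, a3=1.002, a4=1.756, a5=2.748, a0=21.526; τ=−ln(0.6178)/21.526=0.022 → t=0.207; u2·a0=0.1034·21.526=2.226; a1=1.656 < 2.226 ≤ a1+a2=16.020 → R2 fires; Q=5 C=3 Z=8 E=2
Draw 7: a1=2.070, a2=15.960, a3=1.002, a4=2.195, a5=2.748, a0=23.975; τ=−ln(0.9927)/23.975=0.000 → t=0.207; u2·a0=0.2911·23.975=6.979; a1=2.070 < 6.979 ≤ a1+a2=18.030 → R2 fires; Q=6 C=3 Z=7 E=2
Draw 8: a1=2.484, a2=16.758, a3=1.002, a4=2.634, a5=2.748, a0=25.626; τ=−ln(0.2167)/25.626=0.060 → t=0.267; u2·a0=0.1540·25.626=3.946; a1=2.484 < 3.946 ≤ a1+a2=19.242 → R2 fires; Q=7 C=3 Z=6 E=2
Draw 9: a1=2.898, a2=16.758, a3=1.002, a4=3.073, a5=2.748, a0=26.479; τ=−ln(0.3201)/26.479=0.043 → t=0.310; u2·a0=0.8547·26.479=22.632; a1+…+a3=20.658 < 22.632 ≤ a1+…+a4=23.731 → R4 fires; Q=8 C=4 Z=6 E=2
Draw 10: a1=3.312, a2=19.152, a3=1.336, a4=3.512, a5=3.664, a0=30.976; τ=−ln(0.5317)/30.976=0.020 → t=0.330; u2·a0=0.8753·30.976=27.113; a1+…+a3=23.800 < 27.113 ≤ a1+…+a4=27.312 → R4 fires; Q=9 C=5 Z=6 E=2
Draw 11: a1=3.726, a2=21.546, a3=1.670, a4=3.951, a5=4.580, a0=35.473; τ=−ln(0.3962)/35.473=0.026 → t=0.356; u2·a0=0.0888·35.473=3.150 ≤ a1=3.726 → R1 fires; Q=8 C=5 Z=6 E=3
Draw 12: a1=3.312, a2=19.152, a3=1.670, a4=3.512, a5=6.870, a0=34.516; τ=−ln(0.8049)/34.516=0.006 → t=0.362; u2·a0=0.4899·34.516=16.909; a1=3.312 < 16.909 ≤ a1+a2=22.464 → R2 fires; Q=9 C=5 Z=5 E=3
Draw 13: a1=3.726, a2=17.955, a3=1.670, a4=3.951, a5=6.870, a0=34.172; τ=−ln(0.8083)/34.172=0.006 → t=0.369; u2·a0=0.2023·34.172=6.913; a1=3.726 < 6.913 ≤ a1+a2=21.681 → R2 fires; Q=10 C=5 Z=4 E=3
Draw 14: a1=4.140, a2=15.960, a3=1.670, a4=4.390, a5=6.870, a0=33.030; τ=−ln(0.1556)/33.030=0.056 → t=0.425; u2·a0=0.8006·33.030=26.444; a1+…+a4=26.160 < 26.444 ≤ a1+…+a5=33.030 → R5 fires; Q=10 C=6 Z=6 E=2
Draw 15: a1=4.140, a2=23.940, a3=2.004, a4=4.390, a5=5.496, a0=39.970; τ=−ln(0.3001)/39.970=0.030 → t=0.455 > T=0.44: stop.
At T=0.44: Q=10 C=6 Z=6 E=2; the largest is Q.

Dominant species at T: Q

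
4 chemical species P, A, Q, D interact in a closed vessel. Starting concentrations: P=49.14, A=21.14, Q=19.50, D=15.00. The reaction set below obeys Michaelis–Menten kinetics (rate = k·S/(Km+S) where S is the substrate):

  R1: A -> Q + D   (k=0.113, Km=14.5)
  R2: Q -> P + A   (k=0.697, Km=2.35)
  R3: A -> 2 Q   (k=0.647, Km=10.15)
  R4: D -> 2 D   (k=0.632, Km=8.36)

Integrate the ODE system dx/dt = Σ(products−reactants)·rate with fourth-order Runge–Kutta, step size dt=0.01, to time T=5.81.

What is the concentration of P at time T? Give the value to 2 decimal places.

P at T = 52.77

RK4 with dt=0.01: 581 steps to T=5.81. Trajectory (selected grid times):
t=0.00: P=49.14 A=21.14 Q=19.50 D=15.00
t=0.65: P=49.54 A=21.22 Q=19.71 D=15.31
t=1.29: P=49.94 A=21.29 Q=19.91 D=15.61
t=1.94: P=50.35 A=21.37 Q=20.12 D=15.93
t=2.58: P=50.75 A=21.44 Q=20.33 D=16.24
t=3.23: P=51.15 A=21.52 Q=20.53 D=16.55
t=3.87: P=51.56 A=21.60 Q=20.74 D=16.86
t=4.52: P=51.96 A=21.67 Q=20.95 D=17.18
t=5.16: P=52.36 A=21.75 Q=21.16 D=17.50
t=5.81: P=52.77 A=21.83 Q=21.37 D=17.82
Read off P at T=5.81: 52.77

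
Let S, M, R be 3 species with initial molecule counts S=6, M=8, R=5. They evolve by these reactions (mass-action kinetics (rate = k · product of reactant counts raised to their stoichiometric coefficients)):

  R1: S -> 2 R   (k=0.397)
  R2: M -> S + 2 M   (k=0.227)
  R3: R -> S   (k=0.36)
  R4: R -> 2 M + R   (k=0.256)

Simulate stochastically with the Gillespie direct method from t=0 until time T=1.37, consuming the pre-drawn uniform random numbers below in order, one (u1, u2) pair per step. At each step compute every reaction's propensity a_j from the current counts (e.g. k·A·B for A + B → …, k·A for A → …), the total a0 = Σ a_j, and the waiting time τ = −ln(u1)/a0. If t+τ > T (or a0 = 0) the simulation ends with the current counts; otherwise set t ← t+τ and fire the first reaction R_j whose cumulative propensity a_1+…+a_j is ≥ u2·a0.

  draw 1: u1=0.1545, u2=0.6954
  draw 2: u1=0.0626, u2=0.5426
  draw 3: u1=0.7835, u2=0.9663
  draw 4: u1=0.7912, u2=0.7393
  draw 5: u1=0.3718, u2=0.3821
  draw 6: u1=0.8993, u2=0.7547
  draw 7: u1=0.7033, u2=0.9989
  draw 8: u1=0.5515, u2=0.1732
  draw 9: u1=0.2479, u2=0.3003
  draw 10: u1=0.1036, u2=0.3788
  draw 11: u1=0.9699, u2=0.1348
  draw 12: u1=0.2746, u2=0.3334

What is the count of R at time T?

R at T = 10

t=0.000: S=6 M=8 R=5
Draw 1: a1=2.382, a2=1.816, a3=1.800, a4=1.280, a0=7.278; τ=−ln(0.1545)/7.278=0.257 → t=0.257; u2·a0=0.6954·7.278=5.061; a1+a2=4.198 < 5.061 ≤ a1+…+a3=5.998 → R3 fires; S=7 M=8 R=4
Draw 2: a1=2.779, a2=1.816, a3=1.440, a4=1.024, a0=7.059; τ=−ln(0.0626)/7.059=0.393 → t=0.649; u2·a0=0.5426·7.059=3.830; a1=2.779 < 3.830 ≤ a1+a2=4.595 → R2 fires; S=8 M=9 R=4
Draw 3: a1=3.176, a2=2.043, a3=1.440, a4=1.024, a0=7.683; τ=−ln(0.7835)/7.683=0.032 → t=0.681; u2·a0=0.9663·7.683=7.424; a1+…+a3=6.659 < 7.424 ≤ a1+…+a4=7.683 → R4 fires; S=8 M=11 R=4
Draw 4: a1=3.176, a2=2.497, a3=1.440, a4=1.024, a0=8.137; τ=−ln(0.7912)/8.137=0.029 → t=0.710; u2·a0=0.7393·8.137=6.016; a1+a2=5.673 < 6.016 ≤ a1+…+a3=7.113 → R3 fires; S=9 M=11 R=3
Draw 5: a1=3.573, a2=2.497, a3=1.080, a4=0.768, a0=7.918; τ=−ln(0.3718)/7.918=0.125 → t=0.835; u2·a0=0.3821·7.918=3.025 ≤ a1=3.573 → R1 fires; S=8 M=11 R=5
Draw 6: a1=3.176, a2=2.497, a3=1.800, a4=1.280, a0=8.753; τ=−ln(0.8993)/8.753=0.012 → t=0.847; u2·a0=0.7547·8.753=6.606; a1+a2=5.673 < 6.606 ≤ a1+…+a3=7.473 → R3 fires; S=9 M=11 R=4
Draw 7: a1=3.573, a2=2.497, a3=1.440, a4=1.024, a0=8.534; τ=−ln(0.7033)/8.534=0.041 → t=0.888; u2·a0=0.9989·8.534=8.525; a1+…+a3=7.510 < 8.525 ≤ a1+…+a4=8.534 → R4 fires; S=9 M=13 R=4
Draw 8: a1=3.573, a2=2.951, a3=1.440, a4=1.024, a0=8.988; τ=−ln(0.5515)/8.988=0.066 → t=0.954; u2·a0=0.1732·8.988=1.557 ≤ a1=3.573 → R1 fires; S=8 M=13 R=6
Draw 9: a1=3.176, a2=2.951, a3=2.160, a4=1.536, a0=9.823; τ=−ln(0.2479)/9.823=0.142 → t=1.096; u2·a0=0.3003·9.823=2.950 ≤ a1=3.176 → R1 fires; S=7 M=13 R=8
Draw 10: a1=2.779, a2=2.951, a3=2.880, a4=2.048, a0=10.658; τ=−ln(0.1036)/10.658=0.213 → t=1.309; u2·a0=0.3788·10.658=4.037; a1=2.779 < 4.037 ≤ a1+a2=5.730 → R2 fires; S=8 M=14 R=8
Draw 11: a1=3.176, a2=3.178, a3=2.880, a4=2.048, a0=11.282; τ=−ln(0.9699)/11.282=0.003 → t=1.312; u2·a0=0.1348·11.282=1.521 ≤ a1=3.176 → R1 fires; S=7 M=14 R=10
Draw 12: a1=2.779, a2=3.178, a3=3.600, a4=2.560, a0=12.117; τ=−ln(0.2746)/12.117=0.107 → t=1.418 > T=1.37: stop.
Read off R at T=1.37: 10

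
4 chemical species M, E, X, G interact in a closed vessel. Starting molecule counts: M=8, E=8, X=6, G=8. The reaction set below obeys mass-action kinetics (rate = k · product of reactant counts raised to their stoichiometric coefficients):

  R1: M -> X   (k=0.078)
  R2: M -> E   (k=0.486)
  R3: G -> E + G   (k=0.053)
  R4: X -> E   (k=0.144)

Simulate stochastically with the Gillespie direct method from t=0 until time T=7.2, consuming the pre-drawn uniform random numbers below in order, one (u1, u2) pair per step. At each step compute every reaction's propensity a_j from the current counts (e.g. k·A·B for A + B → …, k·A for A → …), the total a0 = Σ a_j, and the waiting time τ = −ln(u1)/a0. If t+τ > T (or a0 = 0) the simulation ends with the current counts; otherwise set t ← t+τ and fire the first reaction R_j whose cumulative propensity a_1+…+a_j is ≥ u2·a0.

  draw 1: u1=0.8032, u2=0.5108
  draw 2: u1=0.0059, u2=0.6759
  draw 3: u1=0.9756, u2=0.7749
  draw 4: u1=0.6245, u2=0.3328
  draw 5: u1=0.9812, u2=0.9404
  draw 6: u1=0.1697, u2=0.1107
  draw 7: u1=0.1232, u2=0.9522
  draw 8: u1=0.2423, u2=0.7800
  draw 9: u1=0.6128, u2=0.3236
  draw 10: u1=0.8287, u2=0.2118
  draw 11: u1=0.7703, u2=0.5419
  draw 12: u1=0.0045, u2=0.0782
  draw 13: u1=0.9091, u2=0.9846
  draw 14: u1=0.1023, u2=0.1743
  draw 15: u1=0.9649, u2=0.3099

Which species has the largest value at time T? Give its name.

Dominant species at T: E

t=0.000: M=8 E=8 X=6 G=8
Draw 1: a1=0.624, a2=3.888, a3=0.424, a4=0.864, a0=5.800; τ=−ln(0.8032)/5.800=0.038 → t=0.038; u2·a0=0.5108·5.800=2.963; a1=0.624 < 2.963 ≤ a1+a2=4.512 → R2 fires; M=7 E=9 X=6 G=8
Draw 2: a1=0.546, a2=3.402, a3=0.424, a4=0.864, a0=5.236; τ=−ln(0.0059)/5.236=0.980 → t=1.018; u2·a0=0.6759·5.236=3.539; a1=0.546 < 3.539 ≤ a1+a2=3.948 → R2 fires; M=6 E=10 X=6 G=8
Draw 3: a1=0.468, a2=2.916, a3=0.424, a4=0.864, a0=4.672; τ=−ln(0.9756)/4.672=0.005 → t=1.023; u2·a0=0.7749·4.672=3.620; a1+a2=3.384 < 3.620 ≤ a1+…+a3=3.808 → R3 fires; M=6 E=11 X=6 G=8
Draw 4: a1=0.468, a2=2.916, a3=0.424, a4=0.864, a0=4.672; τ=−ln(0.6245)/4.672=0.101 → t=1.124; u2·a0=0.3328·4.672=1.555; a1=0.468 < 1.555 ≤ a1+a2=3.384 → R2 fires; M=5 E=12 X=6 G=8
Draw 5: a1=0.390, a2=2.430, a3=0.424, a4=0.864, a0=4.108; τ=−ln(0.9812)/4.108=0.005 → t=1.129; u2·a0=0.9404·4.108=3.863; a1+…+a3=3.244 < 3.863 ≤ a1+…+a4=4.108 → R4 fires; M=5 E=13 X=5 G=8
Draw 6: a1=0.390, a2=2.430, a3=0.424, a4=0.720, a0=3.964; τ=−ln(0.1697)/3.964=0.447 → t=1.576; u2·a0=0.1107·3.964=0.439; a1=0.390 < 0.439 ≤ a1+a2=2.820 → R2 fires; M=4 E=14 X=5 G=8
Draw 7: a1=0.312, a2=1.944, a3=0.424, a4=0.720, a0=3.400; τ=−ln(0.1232)/3.400=0.616 → t=2.192; u2·a0=0.9522·3.400=3.237; a1+…+a3=2.680 < 3.237 ≤ a1+…+a4=3.400 → R4 fires; M=4 E=15 X=4 G=8
Draw 8: a1=0.312, a2=1.944, a3=0.424, a4=0.576, a0=3.256; τ=−ln(0.2423)/3.256=0.435 → t=2.627; u2·a0=0.7800·3.256=2.540; a1+a2=2.256 < 2.540 ≤ a1+…+a3=2.680 → R3 fires; M=4 E=16 X=4 G=8
Draw 9: a1=0.312, a2=1.944, a3=0.424, a4=0.576, a0=3.256; τ=−ln(0.6128)/3.256=0.150 → t=2.778; u2·a0=0.3236·3.256=1.054; a1=0.312 < 1.054 ≤ a1+a2=2.256 → R2 fires; M=3 E=17 X=4 G=8
Draw 10: a1=0.234, a2=1.458, a3=0.424, a4=0.576, a0=2.692; τ=−ln(0.8287)/2.692=0.070 → t=2.848; u2·a0=0.2118·2.692=0.570; a1=0.234 < 0.570 ≤ a1+a2=1.692 → R2 fires; M=2 E=18 X=4 G=8
Draw 11: a1=0.156, a2=0.972, a3=0.424, a4=0.576, a0=2.128; τ=−ln(0.7703)/2.128=0.123 → t=2.970; u2·a0=0.5419·2.128=1.153; a1+a2=1.128 < 1.153 ≤ a1+…+a3=1.552 → R3 fires; M=2 E=19 X=4 G=8
Draw 12: a1=0.156, a2=0.972, a3=0.424, a4=0.576, a0=2.128; τ=−ln(0.0045)/2.128=2.539 → t=5.510; u2·a0=0.0782·2.128=0.166; a1=0.156 < 0.166 ≤ a1+a2=1.128 → R2 fires; M=1 E=20 X=4 G=8
Draw 13: a1=0.078, a2=0.486, a3=0.424, a4=0.576, a0=1.564; τ=−ln(0.9091)/1.564=0.061 → t=5.571; u2·a0=0.9846·1.564=1.540; a1+…+a3=0.988 < 1.540 ≤ a1+…+a4=1.564 → R4 fires; M=1 E=21 X=3 G=8
Draw 14: a1=0.078, a2=0.486, a3=0.424, a4=0.432, a0=1.420; τ=−ln(0.1023)/1.420=1.606 → t=7.176; u2·a0=0.1743·1.420=0.248; a1=0.078 < 0.248 ≤ a1+a2=0.564 → R2 fires; M=0 E=22 X=3 G=8
Draw 15: a1=0.000, a2=0.000, a3=0.424, a4=0.432, a0=0.856; τ=−ln(0.9649)/0.856=0.042 → t=7.218 > T=7.2: stop.
At T=7.2: M=0 E=22 X=3 G=8; the largest is E.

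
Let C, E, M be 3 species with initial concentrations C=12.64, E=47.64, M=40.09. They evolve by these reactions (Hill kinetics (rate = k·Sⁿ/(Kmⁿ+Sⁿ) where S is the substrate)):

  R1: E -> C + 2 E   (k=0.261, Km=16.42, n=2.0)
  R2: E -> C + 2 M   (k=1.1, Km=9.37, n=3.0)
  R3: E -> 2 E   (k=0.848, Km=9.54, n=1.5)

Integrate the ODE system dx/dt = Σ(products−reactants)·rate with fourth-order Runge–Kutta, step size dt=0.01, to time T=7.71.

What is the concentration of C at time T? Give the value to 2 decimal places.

C at T = 22.85

RK4 with dt=0.01: 771 steps to T=7.71. Trajectory (selected grid times):
t=0.00: C=12.64 E=47.64 M=40.09
t=0.86: C=13.78 E=47.57 M=41.97
t=1.71: C=14.91 E=47.50 M=43.82
t=2.57: C=16.04 E=47.43 M=45.70
t=3.43: C=17.18 E=47.36 M=47.58
t=4.28: C=18.31 E=47.30 M=49.43
t=5.14: C=19.45 E=47.23 M=51.31
t=6.00: C=20.59 E=47.16 M=53.19
t=6.85: C=21.71 E=47.09 M=55.04
t=7.71: C=22.85 E=47.02 M=56.92
Read off C at T=7.71: 22.85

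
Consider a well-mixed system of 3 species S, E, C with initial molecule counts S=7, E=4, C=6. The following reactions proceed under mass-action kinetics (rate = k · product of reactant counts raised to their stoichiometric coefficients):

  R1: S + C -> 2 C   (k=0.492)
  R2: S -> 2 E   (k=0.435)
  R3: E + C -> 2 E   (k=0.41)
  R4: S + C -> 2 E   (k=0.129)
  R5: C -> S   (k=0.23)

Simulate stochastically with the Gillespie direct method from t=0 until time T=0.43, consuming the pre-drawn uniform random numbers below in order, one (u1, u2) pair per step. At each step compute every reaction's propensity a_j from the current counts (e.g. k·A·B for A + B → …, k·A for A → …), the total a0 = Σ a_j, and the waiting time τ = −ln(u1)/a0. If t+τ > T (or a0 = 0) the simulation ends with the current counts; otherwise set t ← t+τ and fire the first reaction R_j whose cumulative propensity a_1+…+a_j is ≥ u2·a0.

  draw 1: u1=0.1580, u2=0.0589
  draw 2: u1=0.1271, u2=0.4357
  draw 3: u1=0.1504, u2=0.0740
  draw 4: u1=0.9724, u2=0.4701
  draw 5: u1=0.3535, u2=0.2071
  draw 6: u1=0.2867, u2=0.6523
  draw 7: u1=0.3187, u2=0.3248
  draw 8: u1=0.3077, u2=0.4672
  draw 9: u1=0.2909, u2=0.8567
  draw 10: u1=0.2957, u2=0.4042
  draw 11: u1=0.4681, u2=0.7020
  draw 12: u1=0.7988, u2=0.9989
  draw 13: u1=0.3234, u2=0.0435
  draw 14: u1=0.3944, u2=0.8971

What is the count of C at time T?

t=0.000: S=7 E=4 C=6
Draw 1: a1=20.664, a2=3.045, a3=9.840, a4=5.418, a5=1.380, a0=40.347; τ=−ln(0.1580)/40.347=0.046 → t=0.046; u2·a0=0.0589·40.347=2.376 ≤ a1=20.664 → R1 fires; S=6 E=4 C=7
Draw 2: a1=20.664, a2=2.610, a3=11.480, a4=5.418, a5=1.610, a0=41.782; τ=−ln(0.1271)/41.782=0.049 → t=0.095; u2·a0=0.4357·41.782=18.204 ≤ a1=20.664 → R1 fires; S=5 E=4 C=8
Draw 3: a1=19.680, a2=2.175, a3=13.120, a4=5.160, a5=1.840, a0=41.975; τ=−ln(0.1504)/41.975=0.045 → t=0.140; u2·a0=0.0740·41.975=3.106 ≤ a1=19.680 → R1 fires; S=4 E=4 C=9
Draw 4: a1=17.712, a2=1.740, a3=14.760, a4=4.644, a5=2.070, a0=40.926; τ=−ln(0.9724)/40.926=0.001 → t=0.141; u2·a0=0.4701·40.926=19.239; a1=17.712 < 19.239 ≤ a1+a2=19.452 → R2 fires; S=3 E=6 C=9
Draw 5: a1=13.284, a2=1.305, a3=22.140, a4=3.483, a5=2.070, a0=42.282; τ=−ln(0.3535)/42.282=0.025 → t=0.166; u2·a0=0.2071·42.282=8.757 ≤ a1=13.284 → R1 fires; S=2 E=6 C=10
Draw 6: a1=9.840, a2=0.870, a3=24.600, a4=2.580, a5=2.300, a0=40.190; τ=−ln(0.2867)/40.190=0.031 → t=0.197; u2·a0=0.6523·40.190=26.216; a1+a2=10.710 < 26.216 ≤ a1+…+a3=35.310 → R3 fires; S=2 E=7 C=9
Draw 7: a1=8.856, a2=0.870, a3=25.830, a4=2.322, a5=2.070, a0=39.948; τ=−ln(0.3187)/39.948=0.029 → t=0.225; u2·a0=0.3248·39.948=12.975; a1+a2=9.726 < 12.975 ≤ a1+…+a3=35.556 → R3 fires; S=2 E=8 C=8
Draw 8: a1=7.872, a2=0.870, a3=26.240, a4=2.064, a5=1.840, a0=38.886; τ=−ln(0.3077)/38.886=0.030 → t=0.256; u2·a0=0.4672·38.886=18.168; a1+a2=8.742 < 18.168 ≤ a1+…+a3=34.982 → R3 fires; S=2 E=9 C=7
Draw 9: a1=6.888, a2=0.870, a3=25.830, a4=1.806, a5=1.610, a0=37.004; τ=−ln(0.2909)/37.004=0.033 → t=0.289; u2·a0=0.8567·37.004=31.701; a1+a2=7.758 < 31.701 ≤ a1+…+a3=33.588 → R3 fires; S=2 E=10 C=6
Draw 10: a1=5.904, a2=0.870, a3=24.600, a4=1.548, a5=1.380, a0=34.302; τ=−ln(0.2957)/34.302=0.036 → t=0.324; u2·a0=0.4042·34.302=13.865; a1+a2=6.774 < 13.865 ≤ a1+…+a3=31.374 → R3 fires; S=2 E=11 C=5
Draw 11: a1=4.920, a2=0.870, a3=22.550, a4=1.290, a5=1.150, a0=30.780; τ=−ln(0.4681)/30.780=0.025 → t=0.349; u2·a0=0.7020·30.780=21.608; a1+a2=5.790 < 21.608 ≤ a1+…+a3=28.340 → R3 fires; S=2 E=12 C=4
Draw 12: a1=3.936, a2=0.870, a3=19.680, a4=1.032, a5=0.920, a0=26.438; τ=−ln(0.7988)/26.438=0.008 → t=0.358; u2·a0=0.9989·26.438=26.409; a1+…+a4=25.518 < 26.409 ≤ a1+…+a5=26.438 → R5 fires; S=3 E=12 C=3
Draw 13: a1=4.428, a2=1.305, a3=14.760, a4=1.161, a5=0.690, a0=22.344; τ=−ln(0.3234)/22.344=0.051 → t=0.408; u2·a0=0.0435·22.344=0.972 ≤ a1=4.428 → R1 fires; S=2 E=12 C=4
Draw 14: a1=3.936, a2=0.870, a3=19.680, a4=1.032, a5=0.920, a0=26.438; τ=−ln(0.3944)/26.438=0.035 → t=0.443 > T=0.43: stop.
Read off C at T=0.43: 4

C at T = 4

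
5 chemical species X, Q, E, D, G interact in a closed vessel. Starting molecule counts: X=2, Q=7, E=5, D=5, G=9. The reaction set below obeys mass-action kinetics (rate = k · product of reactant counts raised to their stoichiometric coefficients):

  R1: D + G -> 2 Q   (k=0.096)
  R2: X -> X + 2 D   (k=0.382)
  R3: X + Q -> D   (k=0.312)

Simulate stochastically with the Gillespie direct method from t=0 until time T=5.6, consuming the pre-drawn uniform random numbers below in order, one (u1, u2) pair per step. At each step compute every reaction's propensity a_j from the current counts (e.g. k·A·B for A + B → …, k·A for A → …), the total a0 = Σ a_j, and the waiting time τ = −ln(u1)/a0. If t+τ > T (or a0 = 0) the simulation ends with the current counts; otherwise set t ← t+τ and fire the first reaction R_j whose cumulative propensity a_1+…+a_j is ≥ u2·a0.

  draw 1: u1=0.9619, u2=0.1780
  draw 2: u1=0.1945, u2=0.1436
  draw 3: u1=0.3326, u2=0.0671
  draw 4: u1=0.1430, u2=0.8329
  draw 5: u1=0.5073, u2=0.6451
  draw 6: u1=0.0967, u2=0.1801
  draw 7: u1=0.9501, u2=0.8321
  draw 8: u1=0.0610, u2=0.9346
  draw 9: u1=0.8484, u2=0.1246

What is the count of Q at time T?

t=0.000: X=2 Q=7 E=5 D=5 G=9
Draw 1: a1=4.320, a2=0.764, a3=4.368, a0=9.452; τ=−ln(0.9619)/9.452=0.004 → t=0.004; u2·a0=0.1780·9.452=1.682 ≤ a1=4.320 → R1 fires; X=2 Q=9 E=5 D=4 G=8
Draw 2: a1=3.072, a2=0.764, a3=5.616, a0=9.452; τ=−ln(0.1945)/9.452=0.173 → t=0.177; u2·a0=0.1436·9.452=1.357 ≤ a1=3.072 → R1 fires; X=2 Q=11 E=5 D=3 G=7
Draw 3: a1=2.016, a2=0.764, a3=6.864, a0=9.644; τ=−ln(0.3326)/9.644=0.114 → t=0.291; u2·a0=0.0671·9.644=0.647 ≤ a1=2.016 → R1 fires; X=2 Q=13 E=5 D=2 G=6
Draw 4: a1=1.152, a2=0.764, a3=8.112, a0=10.028; τ=−ln(0.1430)/10.028=0.194 → t=0.485; u2·a0=0.8329·10.028=8.352; a1+a2=1.916 < 8.352 ≤ a1+…+a3=10.028 → R3 fires; X=1 Q=12 E=5 D=3 G=6
Draw 5: a1=1.728, a2=0.382, a3=3.744, a0=5.854; τ=−ln(0.5073)/5.854=0.116 → t=0.601; u2·a0=0.6451·5.854=3.776; a1+a2=2.110 < 3.776 ≤ a1+…+a3=5.854 → R3 fires; X=0 Q=11 E=5 D=4 G=6
Draw 6: a1=2.304, a2=0.000, a3=0.000, a0=2.304; τ=−ln(0.0967)/2.304=1.014 → t=1.615; u2·a0=0.1801·2.304=0.415 ≤ a1=2.304 → R1 fires; X=0 Q=13 E=5 D=3 G=5
Draw 7: a1=1.440, a2=0.000, a3=0.000, a0=1.440; τ=−ln(0.9501)/1.440=0.036 → t=1.651; u2·a0=0.8321·1.440=1.198 ≤ a1=1.440 → R1 fires; X=0 Q=15 E=5 D=2 G=4
Draw 8: a1=0.768, a2=0.000, a3=0.000, a0=0.768; τ=−ln(0.0610)/0.768=3.642 → t=5.293; u2·a0=0.9346·0.768=0.718 ≤ a1=0.768 → R1 fires; X=0 Q=17 E=5 D=1 G=3
Draw 9: a1=0.288, a2=0.000, a3=0.000, a0=0.288; τ=−ln(0.8484)/0.288=0.571 → t=5.863 > T=5.6: stop.
Read off Q at T=5.6: 17

Q at T = 17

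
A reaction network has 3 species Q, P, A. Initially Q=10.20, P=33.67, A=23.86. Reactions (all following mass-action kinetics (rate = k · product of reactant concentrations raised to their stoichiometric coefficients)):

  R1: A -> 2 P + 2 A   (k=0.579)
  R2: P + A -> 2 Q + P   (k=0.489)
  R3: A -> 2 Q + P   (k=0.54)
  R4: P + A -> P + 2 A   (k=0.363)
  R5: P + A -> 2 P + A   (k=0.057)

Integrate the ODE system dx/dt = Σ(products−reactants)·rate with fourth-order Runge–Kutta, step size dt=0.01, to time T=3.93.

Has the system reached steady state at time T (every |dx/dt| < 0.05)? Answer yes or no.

RK4 with dt=0.01: 393 steps to T=3.93. Trajectory (selected grid times):
t=0.00: Q=10.20 P=33.67 A=23.86
t=0.44: Q=185.70 P=50.73 A=1.99
t=0.87: Q=200.62 P=52.07 A=0.12
t=1.31: Q=201.55 P=52.16 A=0.01
t=1.75: Q=201.60 P=52.16 A=0.00
t=2.18: Q=201.60 P=52.16 A=0.00
t=2.62: Q=201.60 P=52.16 A=0.00
t=3.06: Q=201.60 P=52.16 A=0.00
t=3.49: Q=201.60 P=52.16 A=0.00
t=3.93: Q=201.60 P=52.16 A=0.00
Rates at T: R1=0.0000, R2=0.0000, R3=0.0000, R4=0.0000, R5=0.0000
dx/dt at T (Σ net stoichiometry × rate): Q=+0.0000, P=+0.0000, A=-0.0000
Largest |dx/dt| is |+0.0000| (Q) < 0.05 → steady.

Steady state at T: yes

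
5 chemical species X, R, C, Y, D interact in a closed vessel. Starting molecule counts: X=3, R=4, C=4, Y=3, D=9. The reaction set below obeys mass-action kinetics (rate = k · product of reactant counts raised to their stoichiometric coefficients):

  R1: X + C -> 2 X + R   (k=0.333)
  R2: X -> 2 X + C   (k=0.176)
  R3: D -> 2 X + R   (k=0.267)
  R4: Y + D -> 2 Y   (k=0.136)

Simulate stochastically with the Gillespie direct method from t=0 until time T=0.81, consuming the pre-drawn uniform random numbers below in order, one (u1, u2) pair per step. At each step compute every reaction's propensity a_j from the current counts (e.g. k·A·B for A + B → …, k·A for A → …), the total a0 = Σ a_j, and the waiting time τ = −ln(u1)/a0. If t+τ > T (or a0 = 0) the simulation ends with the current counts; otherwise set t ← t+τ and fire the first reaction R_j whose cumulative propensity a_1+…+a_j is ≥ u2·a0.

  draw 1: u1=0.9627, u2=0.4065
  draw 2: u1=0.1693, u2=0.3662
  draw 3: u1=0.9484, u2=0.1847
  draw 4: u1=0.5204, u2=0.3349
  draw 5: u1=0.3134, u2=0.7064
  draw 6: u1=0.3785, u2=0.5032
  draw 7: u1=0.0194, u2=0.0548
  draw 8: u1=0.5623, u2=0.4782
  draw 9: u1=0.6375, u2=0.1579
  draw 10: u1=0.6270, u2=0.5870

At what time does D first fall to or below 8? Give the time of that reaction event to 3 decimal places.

Threshold first reached at t = 0.286

t=0.000: X=3 R=4 C=4 Y=3 D=9
Draw 1: a1=3.996, a2=0.528, a3=2.403, a4=3.672, a0=10.599; τ=−ln(0.9627)/10.599=0.004 → t=0.004; u2·a0=0.4065·10.599=4.308; a1=3.996 < 4.308 ≤ a1+a2=4.524 → R2 fires; X=4 R=4 C=5 Y=3 D=9
Draw 2: a1=6.660, a2=0.704, a3=2.403, a4=3.672, a0=13.439; τ=−ln(0.1693)/13.439=0.132 → t=0.136; u2·a0=0.3662·13.439=4.921 ≤ a1=6.660 → R1 fires; X=5 R=5 C=4 Y=3 D=9
Draw 3: a1=6.660, a2=0.880, a3=2.403, a4=3.672, a0=13.615; τ=−ln(0.9484)/13.615=0.004 → t=0.140; u2·a0=0.1847·13.615=2.515 ≤ a1=6.660 → R1 fires; X=6 R=6 C=3 Y=3 D=9
Draw 4: a1=5.994, a2=1.056, a3=2.403, a4=3.672, a0=13.125; τ=−ln(0.5204)/13.125=0.050 → t=0.189; u2·a0=0.3349·13.125=4.396 ≤ a1=5.994 → R1 fires; X=7 R=7 C=2 Y=3 D=9
Draw 5: a1=4.662, a2=1.232, a3=2.403, a4=3.672, a0=11.969; τ=−ln(0.3134)/11.969=0.097 → t=0.286; u2·a0=0.7064·11.969=8.455; a1+…+a3=8.297 < 8.455 ≤ a1+…+a4=11.969 → R4 fires; X=7 R=7 C=2 Y=4 D=8
Draw 6: a1=4.662, a2=1.232, a3=2.136, a4=4.352, a0=12.382; τ=−ln(0.3785)/12.382=0.078 → t=0.365; u2·a0=0.5032·12.382=6.231; a1+a2=5.894 < 6.231 ≤ a1+…+a3=8.030 → R3 fires; X=9 R=8 C=2 Y=4 D=7
Draw 7: a1=5.994, a2=1.584, a3=1.869, a4=3.808, a0=13.255; τ=−ln(0.0194)/13.255=0.297 → t=0.662; u2·a0=0.0548·13.255=0.726 ≤ a1=5.994 → R1 fires; X=10 R=9 C=1 Y=4 D=7
Draw 8: a1=3.330, a2=1.760, a3=1.869, a4=3.808, a0=10.767; τ=−ln(0.5623)/10.767=0.053 → t=0.716; u2·a0=0.4782·10.767=5.149; a1+a2=5.090 < 5.149 ≤ a1+…+a3=6.959 → R3 fires; X=12 R=10 C=1 Y=4 D=6
Draw 9: a1=3.996, a2=2.112, a3=1.602, a4=3.264, a0=10.974; τ=−ln(0.6375)/10.974=0.041 → t=0.757; u2·a0=0.1579·10.974=1.733 ≤ a1=3.996 → R1 fires; X=13 R=11 C=0 Y=4 D=6
Draw 10: a1=0.000, a2=2.288, a3=1.602, a4=3.264, a0=7.154; τ=−ln(0.6270)/7.154=0.065 → t=0.822 > T=0.81: stop.
D first becomes ≤ 8 when it reaches 8 at the event at t=0.286.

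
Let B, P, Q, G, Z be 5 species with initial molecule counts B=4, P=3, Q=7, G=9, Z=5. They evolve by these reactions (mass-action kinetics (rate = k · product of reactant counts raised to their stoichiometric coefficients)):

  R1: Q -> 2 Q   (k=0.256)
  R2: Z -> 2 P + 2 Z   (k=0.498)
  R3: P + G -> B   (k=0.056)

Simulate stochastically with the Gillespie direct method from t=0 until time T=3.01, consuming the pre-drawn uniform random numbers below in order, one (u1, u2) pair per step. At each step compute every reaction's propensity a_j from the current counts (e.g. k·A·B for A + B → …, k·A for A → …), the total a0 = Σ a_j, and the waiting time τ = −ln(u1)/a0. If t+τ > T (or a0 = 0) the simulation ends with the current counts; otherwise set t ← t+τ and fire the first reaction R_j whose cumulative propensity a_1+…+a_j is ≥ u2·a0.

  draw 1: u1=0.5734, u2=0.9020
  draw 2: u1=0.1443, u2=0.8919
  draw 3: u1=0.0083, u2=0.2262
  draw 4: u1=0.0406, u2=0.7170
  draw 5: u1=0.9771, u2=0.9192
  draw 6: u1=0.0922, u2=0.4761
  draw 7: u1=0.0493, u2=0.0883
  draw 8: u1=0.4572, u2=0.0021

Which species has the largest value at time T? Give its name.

Dominant species at T: Q

t=0.000: B=4 P=3 Q=7 G=9 Z=5
Draw 1: a1=1.792, a2=2.490, a3=1.512, a0=5.794; τ=−ln(0.5734)/5.794=0.096 → t=0.096; u2·a0=0.9020·5.794=5.226; a1+a2=4.282 < 5.226 ≤ a1+…+a3=5.794 → R3 fires; B=5 P=2 Q=7 G=8 Z=5
Draw 2: a1=1.792, a2=2.490, a3=0.896, a0=5.178; τ=−ln(0.1443)/5.178=0.374 → t=0.470; u2·a0=0.8919·5.178=4.618; a1+a2=4.282 < 4.618 ≤ a1+…+a3=5.178 → R3 fires; B=6 P=1 Q=7 G=7 Z=5
Draw 3: a1=1.792, a2=2.490, a3=0.392, a0=4.674; τ=−ln(0.0083)/4.674=1.025 → t=1.495; u2·a0=0.2262·4.674=1.057 ≤ a1=1.792 → R1 fires; B=6 P=1 Q=8 G=7 Z=5
Draw 4: a1=2.048, a2=2.490, a3=0.392, a0=4.930; τ=−ln(0.0406)/4.930=0.650 → t=2.145; u2·a0=0.7170·4.930=3.535; a1=2.048 < 3.535 ≤ a1+a2=4.538 → R2 fires; B=6 P=3 Q=8 G=7 Z=6
Draw 5: a1=2.048, a2=2.988, a3=1.176, a0=6.212; τ=−ln(0.9771)/6.212=0.004 → t=2.149; u2·a0=0.9192·6.212=5.710; a1+a2=5.036 < 5.710 ≤ a1+…+a3=6.212 → R3 fires; B=7 P=2 Q=8 G=6 Z=6
Draw 6: a1=2.048, a2=2.988, a3=0.672, a0=5.708; τ=−ln(0.0922)/5.708=0.418 → t=2.566; u2·a0=0.4761·5.708=2.718; a1=2.048 < 2.718 ≤ a1+a2=5.036 → R2 fires; B=7 P=4 Q=8 G=6 Z=7
Draw 7: a1=2.048, a2=3.486, a3=1.344, a0=6.878; τ=−ln(0.0493)/6.878=0.438 → t=3.004; u2·a0=0.0883·6.878=0.607 ≤ a1=2.048 → R1 fires; B=7 P=4 Q=9 G=6 Z=7
Draw 8: a1=2.304, a2=3.486, a3=1.344, a0=7.134; τ=−ln(0.4572)/7.134=0.110 → t=3.114 > T=3.01: stop.
At T=3.01: B=7 P=4 Q=9 G=6 Z=7; the largest is Q.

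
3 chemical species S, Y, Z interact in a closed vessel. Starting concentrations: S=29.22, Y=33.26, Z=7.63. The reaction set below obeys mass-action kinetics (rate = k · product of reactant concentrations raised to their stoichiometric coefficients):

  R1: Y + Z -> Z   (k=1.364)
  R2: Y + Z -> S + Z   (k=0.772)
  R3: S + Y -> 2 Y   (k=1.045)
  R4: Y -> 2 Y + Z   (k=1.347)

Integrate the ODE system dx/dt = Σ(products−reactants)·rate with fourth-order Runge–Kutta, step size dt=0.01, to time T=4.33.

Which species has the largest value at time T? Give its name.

RK4 with dt=0.01: 433 steps to T=4.33. Trajectory (selected grid times):
t=0.00: S=29.22 Y=33.26 Z=7.63
t=0.48: S=9.13 Y=0.03 Z=13.21
t=0.96: S=9.13 Y=0.00 Z=13.21
t=1.44: S=9.13 Y=0.00 Z=13.21
t=1.92: S=9.13 Y=0.00 Z=13.21
t=2.41: S=9.13 Y=0.00 Z=13.21
t=2.89: S=9.13 Y=0.00 Z=13.21
t=3.37: S=9.13 Y=0.00 Z=13.21
t=3.85: S=9.13 Y=0.00 Z=13.21
t=4.33: S=9.13 Y=0.00 Z=13.21
At T=4.33: S=9.13 Y=0.00 Z=13.21; the largest is Z.

Dominant species at T: Z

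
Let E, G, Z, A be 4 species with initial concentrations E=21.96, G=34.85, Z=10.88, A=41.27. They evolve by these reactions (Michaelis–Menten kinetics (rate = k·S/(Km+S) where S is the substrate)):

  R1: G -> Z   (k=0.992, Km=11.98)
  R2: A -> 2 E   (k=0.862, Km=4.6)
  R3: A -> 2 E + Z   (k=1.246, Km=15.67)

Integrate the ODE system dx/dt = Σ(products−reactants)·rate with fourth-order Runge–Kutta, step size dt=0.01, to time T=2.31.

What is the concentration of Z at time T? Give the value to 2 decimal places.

RK4 with dt=0.01: 231 steps to T=2.31. Trajectory (selected grid times):
t=0.00: E=21.96 G=34.85 Z=10.88 A=41.27
t=0.26: E=22.83 G=34.66 Z=11.31 A=40.83
t=0.51: E=23.67 G=34.47 Z=11.72 A=40.42
t=0.77: E=24.54 G=34.28 Z=12.14 A=39.98
t=1.03: E=25.40 G=34.09 Z=12.56 A=39.55
t=1.28: E=26.24 G=33.91 Z=12.97 A=39.13
t=1.54: E=27.10 G=33.72 Z=13.39 A=38.70
t=1.80: E=27.96 G=33.53 Z=13.81 A=38.27
t=2.05: E=28.78 G=33.35 Z=14.21 A=37.86
t=2.31: E=29.64 G=33.16 Z=14.63 A=37.43
Read off Z at T=2.31: 14.63

Z at T = 14.63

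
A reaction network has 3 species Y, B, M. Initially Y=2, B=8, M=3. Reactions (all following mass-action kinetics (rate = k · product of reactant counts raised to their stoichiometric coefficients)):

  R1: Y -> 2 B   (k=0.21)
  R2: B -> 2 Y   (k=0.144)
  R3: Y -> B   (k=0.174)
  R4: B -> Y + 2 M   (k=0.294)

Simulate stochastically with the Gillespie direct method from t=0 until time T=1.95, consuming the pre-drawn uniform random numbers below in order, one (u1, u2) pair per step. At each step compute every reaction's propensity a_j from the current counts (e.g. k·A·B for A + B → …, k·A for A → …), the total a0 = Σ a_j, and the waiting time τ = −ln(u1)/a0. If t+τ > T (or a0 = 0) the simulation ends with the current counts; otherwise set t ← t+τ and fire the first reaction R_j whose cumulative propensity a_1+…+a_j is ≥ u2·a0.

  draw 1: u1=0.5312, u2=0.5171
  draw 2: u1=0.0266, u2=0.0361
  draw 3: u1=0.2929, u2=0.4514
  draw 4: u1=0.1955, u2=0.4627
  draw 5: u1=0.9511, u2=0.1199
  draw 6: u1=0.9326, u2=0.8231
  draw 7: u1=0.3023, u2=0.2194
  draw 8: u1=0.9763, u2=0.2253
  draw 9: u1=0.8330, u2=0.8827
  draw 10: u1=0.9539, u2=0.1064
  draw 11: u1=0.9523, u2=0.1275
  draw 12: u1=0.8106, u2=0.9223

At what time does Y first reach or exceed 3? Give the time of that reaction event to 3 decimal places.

t=0.000: Y=2 B=8 M=3
Draw 1: a1=0.420, a2=1.152, a3=0.348, a4=2.352, a0=4.272; τ=−ln(0.5312)/4.272=0.148 → t=0.148; u2·a0=0.5171·4.272=2.209; a1+…+a3=1.920 < 2.209 ≤ a1+…+a4=4.272 → R4 fires; Y=3 B=7 M=5
Draw 2: a1=0.630, a2=1.008, a3=0.522, a4=2.058, a0=4.218; τ=−ln(0.0266)/4.218=0.860 → t=1.008; u2·a0=0.0361·4.218=0.152 ≤ a1=0.630 → R1 fires; Y=2 B=9 M=5
Draw 3: a1=0.420, a2=1.296, a3=0.348, a4=2.646, a0=4.710; τ=−ln(0.2929)/4.710=0.261 → t=1.269; u2·a0=0.4514·4.710=2.126; a1+…+a3=2.064 < 2.126 ≤ a1+…+a4=4.710 → R4 fires; Y=3 B=8 M=7
Draw 4: a1=0.630, a2=1.152, a3=0.522, a4=2.352, a0=4.656; τ=−ln(0.1955)/4.656=0.351 → t=1.619; u2·a0=0.4627·4.656=2.154; a1+a2=1.782 < 2.154 ≤ a1+…+a3=2.304 → R3 fires; Y=2 B=9 M=7
Draw 5: a1=0.420, a2=1.296, a3=0.348, a4=2.646, a0=4.710; τ=−ln(0.9511)/4.710=0.011 → t=1.630; u2·a0=0.1199·4.710=0.565; a1=0.420 < 0.565 ≤ a1+a2=1.716 → R2 fires; Y=4 B=8 M=7
Draw 6: a1=0.840, a2=1.152, a3=0.696, a4=2.352, a0=5.040; τ=−ln(0.9326)/5.040=0.014 → t=1.644; u2·a0=0.8231·5.040=4.148; a1+…+a3=2.688 < 4.148 ≤ a1+…+a4=5.040 → R4 fires; Y=5 B=7 M=9
Draw 7: a1=1.050, a2=1.008, a3=0.870, a4=2.058, a0=4.986; τ=−ln(0.3023)/4.986=0.240 → t=1.884; u2·a0=0.2194·4.986=1.094; a1=1.050 < 1.094 ≤ a1+a2=2.058 → R2 fires; Y=7 B=6 M=9
Draw 8: a1=1.470, a2=0.864, a3=1.218, a4=1.764, a0=5.316; τ=−ln(0.9763)/5.316=0.005 → t=1.888; u2·a0=0.2253·5.316=1.198 ≤ a1=1.470 → R1 fires; Y=6 B=8 M=9
Draw 9: a1=1.260, a2=1.152, a3=1.044, a4=2.352, a0=5.808; τ=−ln(0.8330)/5.808=0.031 → t=1.920; u2·a0=0.8827·5.808=5.127; a1+…+a3=3.456 < 5.127 ≤ a1+…+a4=5.808 → R4 fires; Y=7 B=7 M=11
Draw 10: a1=1.470, a2=1.008, a3=1.218, a4=2.058, a0=5.754; τ=−ln(0.9539)/5.754=0.008 → t=1.928; u2·a0=0.1064·5.754=0.612 ≤ a1=1.470 → R1 fires; Y=6 B=9 M=11
Draw 11: a1=1.260, a2=1.296, a3=1.044, a4=2.646, a0=6.246; τ=−ln(0.9523)/6.246=0.008 → t=1.936; u2·a0=0.1275·6.246=0.796 ≤ a1=1.260 → R1 fires; Y=5 B=11 M=11
Draw 12: a1=1.050, a2=1.584, a3=0.870, a4=3.234, a0=6.738; τ=−ln(0.8106)/6.738=0.031 → t=1.967 > T=1.95: stop.
Y first becomes ≥ 3 when it reaches 3 at the event at t=0.148.

Threshold first reached at t = 0.148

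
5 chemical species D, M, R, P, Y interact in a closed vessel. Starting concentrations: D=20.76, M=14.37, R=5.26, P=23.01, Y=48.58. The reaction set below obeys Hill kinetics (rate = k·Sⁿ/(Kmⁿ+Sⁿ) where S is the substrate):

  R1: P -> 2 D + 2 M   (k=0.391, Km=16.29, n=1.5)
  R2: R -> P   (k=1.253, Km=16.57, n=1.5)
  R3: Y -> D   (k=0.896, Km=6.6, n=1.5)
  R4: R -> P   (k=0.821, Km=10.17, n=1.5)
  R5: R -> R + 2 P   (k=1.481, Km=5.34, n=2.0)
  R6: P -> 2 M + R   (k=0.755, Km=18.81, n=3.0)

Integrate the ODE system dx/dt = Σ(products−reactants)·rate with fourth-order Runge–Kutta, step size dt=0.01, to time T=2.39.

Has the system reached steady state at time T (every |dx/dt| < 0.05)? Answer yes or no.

Steady state at T: no

RK4 with dt=0.01: 239 steps to T=2.39. Trajectory (selected grid times):
t=0.00: D=20.76 M=14.37 R=5.26 P=23.01 Y=48.58
t=0.27: D=21.12 M=14.77 R=5.28 P=23.32 Y=48.35
t=0.53: D=21.47 M=15.16 R=5.30 P=23.61 Y=48.13
t=0.80: D=21.84 M=15.56 R=5.33 P=23.92 Y=47.90
t=1.06: D=22.19 M=15.96 R=5.35 P=24.22 Y=47.68
t=1.33: D=22.56 M=16.38 R=5.38 P=24.52 Y=47.45
t=1.59: D=22.91 M=16.78 R=5.40 P=24.82 Y=47.22
t=1.86: D=23.28 M=17.20 R=5.43 P=25.13 Y=46.99
t=2.12: D=23.63 M=17.62 R=5.46 P=25.43 Y=46.77
t=2.39: D=24.00 M=18.05 R=5.49 P=25.74 Y=46.54
Rates at T: R1=0.2601, R2=0.2005, R3=0.8506, R4=0.2329, R5=0.7604, R6=0.5430
dx/dt at T (Σ net stoichiometry × rate): D=+1.3707, M=+1.6061, R=+0.1096, P=+1.1511, Y=-0.8506
Largest |dx/dt| is |+1.6061| (M) ≥ 0.05 → not steady.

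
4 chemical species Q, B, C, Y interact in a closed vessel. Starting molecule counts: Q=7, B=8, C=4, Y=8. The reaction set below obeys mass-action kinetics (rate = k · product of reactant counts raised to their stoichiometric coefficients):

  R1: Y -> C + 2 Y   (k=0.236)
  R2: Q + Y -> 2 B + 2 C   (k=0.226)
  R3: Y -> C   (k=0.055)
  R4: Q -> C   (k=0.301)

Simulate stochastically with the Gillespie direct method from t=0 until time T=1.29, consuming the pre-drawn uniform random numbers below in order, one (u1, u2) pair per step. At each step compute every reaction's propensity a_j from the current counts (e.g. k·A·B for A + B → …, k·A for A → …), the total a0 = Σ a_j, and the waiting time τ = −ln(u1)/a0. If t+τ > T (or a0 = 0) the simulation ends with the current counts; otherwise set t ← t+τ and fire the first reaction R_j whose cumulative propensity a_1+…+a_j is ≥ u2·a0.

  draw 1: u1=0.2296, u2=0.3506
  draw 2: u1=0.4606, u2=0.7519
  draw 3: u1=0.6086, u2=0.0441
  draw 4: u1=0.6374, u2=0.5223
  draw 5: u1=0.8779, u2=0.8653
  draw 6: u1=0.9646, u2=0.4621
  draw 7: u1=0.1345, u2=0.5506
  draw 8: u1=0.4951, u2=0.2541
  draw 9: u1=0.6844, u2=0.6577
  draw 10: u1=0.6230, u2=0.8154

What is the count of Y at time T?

t=0.000: Q=7 B=8 C=4 Y=8
Draw 1: a1=1.888, a2=12.656, a3=0.440, a4=2.107, a0=17.091; τ=−ln(0.2296)/17.091=0.086 → t=0.086; u2·a0=0.3506·17.091=5.992; a1=1.888 < 5.992 ≤ a1+a2=14.544 → R2 fires; Q=6 B=10 C=6 Y=7
Draw 2: a1=1.652, a2=9.492, a3=0.385, a4=1.806, a0=13.335; τ=−ln(0.4606)/13.335=0.058 → t=0.144; u2·a0=0.7519·13.335=10.027; a1=1.652 < 10.027 ≤ a1+a2=11.144 → R2 fires; Q=5 B=12 C=8 Y=6
Draw 3: a1=1.416, a2=6.780, a3=0.330, a4=1.505, a0=10.031; τ=−ln(0.6086)/10.031=0.050 → t=0.194; u2·a0=0.0441·10.031=0.442 ≤ a1=1.416 → R1 fires; Q=5 B=12 C=9 Y=7
Draw 4: a1=1.652, a2=7.910, a3=0.385, a4=1.505, a0=11.452; τ=−ln(0.6374)/11.452=0.039 → t=0.233; u2·a0=0.5223·11.452=5.981; a1=1.652 < 5.981 ≤ a1+a2=9.562 → R2 fires; Q=4 B=14 C=11 Y=6
Draw 5: a1=1.416, a2=5.424, a3=0.330, a4=1.204, a0=8.374; τ=−ln(0.8779)/8.374=0.016 → t=0.249; u2·a0=0.8653·8.374=7.246; a1+…+a3=7.170 < 7.246 ≤ a1+…+a4=8.374 → R4 fires; Q=3 B=14 C=12 Y=6
Draw 6: a1=1.416, a2=4.068, a3=0.330, a4=0.903, a0=6.717; τ=−ln(0.9646)/6.717=0.005 → t=0.254; u2·a0=0.4621·6.717=3.104; a1=1.416 < 3.104 ≤ a1+a2=5.484 → R2 fires; Q=2 B=16 C=14 Y=5
Draw 7: a1=1.180, a2=2.260, a3=0.275, a4=0.602, a0=4.317; τ=−ln(0.1345)/4.317=0.465 → t=0.719; u2·a0=0.5506·4.317=2.377; a1=1.180 < 2.377 ≤ a1+a2=3.440 → R2 fires; Q=1 B=18 C=16 Y=4
Draw 8: a1=0.944, a2=0.904, a3=0.220, a4=0.301, a0=2.369; τ=−ln(0.4951)/2.369=0.297 → t=1.015; u2·a0=0.2541·2.369=0.602 ≤ a1=0.944 → R1 fires; Q=1 B=18 C=17 Y=5
Draw 9: a1=1.180, a2=1.130, a3=0.275, a4=0.301, a0=2.886; τ=−ln(0.6844)/2.886=0.131 → t=1.147; u2·a0=0.6577·2.886=1.898; a1=1.180 < 1.898 ≤ a1+a2=2.310 → R2 fires; Q=0 B=20 C=19 Y=4
Draw 10: a1=0.944, a2=0.000, a3=0.220, a4=0.000, a0=1.164; τ=−ln(0.6230)/1.164=0.407 → t=1.553 > T=1.29: stop.
Read off Y at T=1.29: 4

Y at T = 4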